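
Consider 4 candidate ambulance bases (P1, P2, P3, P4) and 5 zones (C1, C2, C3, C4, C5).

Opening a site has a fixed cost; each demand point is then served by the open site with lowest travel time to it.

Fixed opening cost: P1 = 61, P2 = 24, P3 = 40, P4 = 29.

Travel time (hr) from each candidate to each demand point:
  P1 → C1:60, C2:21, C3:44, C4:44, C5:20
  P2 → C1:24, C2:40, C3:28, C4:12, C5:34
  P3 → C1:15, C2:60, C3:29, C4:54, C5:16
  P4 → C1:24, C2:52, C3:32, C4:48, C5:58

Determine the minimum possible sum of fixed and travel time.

162

Open {P2}: assign each demand point to its cheapest open site.
  C1→P2 24, C2→P2 40, C3→P2 28, C4→P2 12, C5→P2 34
  travel time 138, fixed 24 → total 162.
Compare {P2, P3}: travel time 111 + fixed 64 = 175.
Compare {P1, P2}: travel time 105 + fixed 85 = 190.
Compare {P2, P4}: travel time 138 + fixed 53 = 191.
All other subsets cost ≥ 175. Minimum total cost: 162.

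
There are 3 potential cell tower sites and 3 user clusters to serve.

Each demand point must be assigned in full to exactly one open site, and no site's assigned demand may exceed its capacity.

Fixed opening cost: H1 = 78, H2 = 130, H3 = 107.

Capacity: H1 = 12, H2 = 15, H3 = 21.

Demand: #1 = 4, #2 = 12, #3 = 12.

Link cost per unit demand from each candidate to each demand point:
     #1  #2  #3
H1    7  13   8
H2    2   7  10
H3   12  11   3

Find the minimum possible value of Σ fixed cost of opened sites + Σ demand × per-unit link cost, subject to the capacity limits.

405

Open {H2, H3}; cheapest assignment that respects the capacities:
  H2 (cap 15, load 12): #2 — cost 12×7 = 84
  H3 (cap 21, load 16): #1, #3 — cost 4×12 + 12×3 = 84
  Shipping 168, fixed 237 → total 405.
  Any other capacity-feasible assignment to {H2, H3} ships for at least 168.
Compare {H1, H3}: its best feasible assignment gives total 425.
Compare {H1, H2, H3}: its best feasible assignment gives total 463.
Every other set of open sites that can feasibly serve all demand totals ≥ 425 even under its best assignment. Minimum: 405.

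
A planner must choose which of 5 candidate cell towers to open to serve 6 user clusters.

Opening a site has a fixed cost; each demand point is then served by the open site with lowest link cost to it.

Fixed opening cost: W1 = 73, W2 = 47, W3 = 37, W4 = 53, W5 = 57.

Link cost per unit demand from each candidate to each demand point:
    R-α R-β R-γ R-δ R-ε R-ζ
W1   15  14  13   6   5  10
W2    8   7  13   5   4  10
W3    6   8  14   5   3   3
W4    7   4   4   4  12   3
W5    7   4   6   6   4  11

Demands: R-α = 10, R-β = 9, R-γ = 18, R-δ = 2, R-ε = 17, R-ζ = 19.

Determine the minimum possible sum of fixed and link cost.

374

Open {W3, W4}: assign each demand point to its cheapest open site.
  R-α→W3 10×6=60, R-β→W4 9×4=36, R-γ→W4 18×4=72, R-δ→W4 2×4=8, R-ε→W3 17×3=51, R-ζ→W3 19×3=57
  link cost 284, fixed 90 → total 374.
Compare {W2, W4}: link cost 311 + fixed 100 = 411.
Compare {W3, W5}: link cost 322 + fixed 94 = 416.
Compare {W4, W5}: link cost 311 + fixed 110 = 421.
All other subsets cost ≥ 411. Minimum total cost: 374.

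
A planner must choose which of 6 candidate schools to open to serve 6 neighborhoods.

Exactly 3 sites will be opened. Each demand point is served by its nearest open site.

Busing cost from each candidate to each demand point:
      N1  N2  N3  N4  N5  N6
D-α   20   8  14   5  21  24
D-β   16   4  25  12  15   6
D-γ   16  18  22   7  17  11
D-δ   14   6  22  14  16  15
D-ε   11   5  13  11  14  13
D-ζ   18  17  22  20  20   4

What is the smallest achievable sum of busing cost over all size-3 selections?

52

Open {D-α, D-ε, D-ζ}.
  N1→D-ε 11, N2→D-ε 5, N3→D-ε 13, N4→D-α 5, N5→D-ε 14, N6→D-ζ 4  ⇒ total 52.
Compare {D-α, D-β, D-ε}: total 53.
Compare {D-γ, D-ε, D-ζ}: total 54.
No size-3 selection does better; minimum is 52.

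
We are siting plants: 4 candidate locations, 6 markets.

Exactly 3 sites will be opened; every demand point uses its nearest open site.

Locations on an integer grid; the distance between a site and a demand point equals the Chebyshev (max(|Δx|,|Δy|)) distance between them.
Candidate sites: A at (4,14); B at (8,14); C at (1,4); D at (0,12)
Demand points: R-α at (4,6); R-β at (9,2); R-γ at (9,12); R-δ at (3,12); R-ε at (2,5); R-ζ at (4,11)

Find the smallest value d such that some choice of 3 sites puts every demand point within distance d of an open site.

Open {A, B, C}.
  Farthest demand point is R-β at distance 8 (to C); all others are ≤ 8.
With {A, C, D} the worst case is 8.
With {B, C, D} the worst case is 8.
No size-3 selection achieves below 8.

8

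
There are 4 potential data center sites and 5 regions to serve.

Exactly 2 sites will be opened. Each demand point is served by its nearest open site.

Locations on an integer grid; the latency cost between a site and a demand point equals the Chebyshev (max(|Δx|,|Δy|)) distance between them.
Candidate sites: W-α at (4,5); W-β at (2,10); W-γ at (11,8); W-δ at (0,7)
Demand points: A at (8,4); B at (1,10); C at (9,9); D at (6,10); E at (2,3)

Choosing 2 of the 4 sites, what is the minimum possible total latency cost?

16

Open {W-α, W-β}.
  A→W-α 4, B→W-β 1, C→W-α 5, D→W-β 4, E→W-α 2  ⇒ total 16.
Compare {W-α, W-γ}: total 18.
Compare {W-β, W-γ}: total 18.
No size-2 selection does better; minimum is 16.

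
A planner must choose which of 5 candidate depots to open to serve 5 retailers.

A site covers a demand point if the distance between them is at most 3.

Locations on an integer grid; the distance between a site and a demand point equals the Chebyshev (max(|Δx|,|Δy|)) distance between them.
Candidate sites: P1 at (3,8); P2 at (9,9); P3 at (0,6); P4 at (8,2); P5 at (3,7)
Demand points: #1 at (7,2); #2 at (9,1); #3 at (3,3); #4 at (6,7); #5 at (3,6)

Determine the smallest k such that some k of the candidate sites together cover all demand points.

3

Coverage sets (demand points within 3 of each site):
  P1: {#4, #5}
  P2: {#4}
  P3: {#3, #5}
  P4: {#1, #2}
  P5: {#4, #5}
No 2 sites suffice: every size-2 union leaves at least one demand point uncovered.
But {P1, P3, P4} covers everything, so the minimum is 3.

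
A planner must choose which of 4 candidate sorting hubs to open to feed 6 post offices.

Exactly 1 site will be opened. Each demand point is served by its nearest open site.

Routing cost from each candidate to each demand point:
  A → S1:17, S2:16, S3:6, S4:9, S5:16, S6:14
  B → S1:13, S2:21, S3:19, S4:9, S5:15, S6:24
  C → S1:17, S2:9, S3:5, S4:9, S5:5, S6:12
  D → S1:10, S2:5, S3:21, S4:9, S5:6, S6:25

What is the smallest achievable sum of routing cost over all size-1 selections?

Open {C}.
  S1→C 17, S2→C 9, S3→C 5, S4→C 9, S5→C 5, S6→C 12  ⇒ total 57.
Compare {D}: total 76.
Compare {A}: total 78.
No size-1 selection does better; minimum is 57.

57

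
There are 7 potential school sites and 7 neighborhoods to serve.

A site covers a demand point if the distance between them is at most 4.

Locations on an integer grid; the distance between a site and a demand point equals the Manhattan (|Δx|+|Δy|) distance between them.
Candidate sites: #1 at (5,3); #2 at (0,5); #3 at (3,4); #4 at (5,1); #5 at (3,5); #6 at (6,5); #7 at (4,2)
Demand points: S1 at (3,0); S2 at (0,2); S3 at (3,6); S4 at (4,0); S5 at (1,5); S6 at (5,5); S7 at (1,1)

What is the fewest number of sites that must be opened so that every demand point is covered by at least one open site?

Coverage sets (demand points within 4 of each site):
  #1: {S4, S6}
  #2: {S2, S3, S5}
  #3: {S1, S3, S5, S6}
  #4: {S1, S4, S6, S7}
  #5: {S3, S5, S6}
  #6: {S3, S6}
  #7: {S1, S2, S4, S6, S7}
No single site covers all 7 demand points.
But {#2, #4} covers everything, so the minimum is 2.

2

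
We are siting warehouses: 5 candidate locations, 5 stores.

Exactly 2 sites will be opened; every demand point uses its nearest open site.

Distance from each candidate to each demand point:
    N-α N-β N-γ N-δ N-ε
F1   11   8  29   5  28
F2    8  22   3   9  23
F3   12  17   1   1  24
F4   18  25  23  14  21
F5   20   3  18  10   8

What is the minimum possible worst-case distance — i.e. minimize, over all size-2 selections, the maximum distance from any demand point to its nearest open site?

Open {F2, F5}.
  Farthest demand point is N-δ at distance 9 (to F2); all others are ≤ 9.
With {F3, F5} the worst case is 12.
With {F1, F5} the worst case is 18.
No size-2 selection achieves below 9.

9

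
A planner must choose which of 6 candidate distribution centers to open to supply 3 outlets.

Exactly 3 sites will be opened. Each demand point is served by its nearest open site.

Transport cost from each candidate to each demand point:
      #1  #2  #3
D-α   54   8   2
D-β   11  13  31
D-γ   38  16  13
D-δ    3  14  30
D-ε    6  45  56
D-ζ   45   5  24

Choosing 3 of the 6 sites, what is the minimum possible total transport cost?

10

Open {D-α, D-δ, D-ζ}.
  #1→D-δ 3, #2→D-ζ 5, #3→D-α 2  ⇒ total 10.
Compare {D-α, D-β, D-δ}: total 13.
Compare {D-α, D-γ, D-δ}: total 13.
No size-3 selection does better; minimum is 10.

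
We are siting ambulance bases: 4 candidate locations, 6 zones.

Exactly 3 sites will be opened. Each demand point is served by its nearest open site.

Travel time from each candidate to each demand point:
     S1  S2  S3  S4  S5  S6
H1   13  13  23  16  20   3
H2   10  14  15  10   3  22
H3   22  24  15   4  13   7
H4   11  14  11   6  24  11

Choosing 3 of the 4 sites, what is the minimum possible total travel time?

Open {H1, H2, H4}.
  S1→H2 10, S2→H1 13, S3→H4 11, S4→H4 6, S5→H2 3, S6→H1 3  ⇒ total 46.
Compare {H1, H2, H3}: total 48.
Compare {H2, H3, H4}: total 49.
No size-3 selection does better; minimum is 46.

46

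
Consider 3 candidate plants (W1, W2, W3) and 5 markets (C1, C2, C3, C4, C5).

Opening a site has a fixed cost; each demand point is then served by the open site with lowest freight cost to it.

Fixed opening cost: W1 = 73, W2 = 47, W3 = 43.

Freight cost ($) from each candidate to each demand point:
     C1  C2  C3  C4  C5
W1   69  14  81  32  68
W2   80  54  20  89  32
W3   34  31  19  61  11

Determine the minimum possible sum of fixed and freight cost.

199

Open {W3}: assign each demand point to its cheapest open site.
  C1→W3 34, C2→W3 31, C3→W3 19, C4→W3 61, C5→W3 11
  freight cost 156, fixed 43 → total 199.
Compare {W1, W3}: freight cost 110 + fixed 116 = 226.
Compare {W2, W3}: freight cost 156 + fixed 90 = 246.
Compare {W1, W2, W3}: freight cost 110 + fixed 163 = 273.
All other subsets cost ≥ 226. Minimum total cost: 199.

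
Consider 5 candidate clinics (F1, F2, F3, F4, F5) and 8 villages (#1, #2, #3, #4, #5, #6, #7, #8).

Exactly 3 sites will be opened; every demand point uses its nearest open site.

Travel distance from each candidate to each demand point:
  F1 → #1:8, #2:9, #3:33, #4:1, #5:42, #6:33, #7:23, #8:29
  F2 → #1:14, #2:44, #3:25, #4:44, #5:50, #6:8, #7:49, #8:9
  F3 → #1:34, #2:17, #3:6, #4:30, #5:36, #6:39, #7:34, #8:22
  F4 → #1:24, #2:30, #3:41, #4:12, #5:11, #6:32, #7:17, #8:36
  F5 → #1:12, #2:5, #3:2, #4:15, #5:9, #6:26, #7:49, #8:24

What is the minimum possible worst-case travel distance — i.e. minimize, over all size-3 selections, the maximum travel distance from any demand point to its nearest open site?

17

Open {F2, F3, F4}.
  Farthest demand point is #2 at travel distance 17 (to F3); all others are ≤ 17.
With {F2, F4, F5} the worst case is 17.
With {F1, F2, F5} the worst case is 23.
No size-3 selection achieves below 17.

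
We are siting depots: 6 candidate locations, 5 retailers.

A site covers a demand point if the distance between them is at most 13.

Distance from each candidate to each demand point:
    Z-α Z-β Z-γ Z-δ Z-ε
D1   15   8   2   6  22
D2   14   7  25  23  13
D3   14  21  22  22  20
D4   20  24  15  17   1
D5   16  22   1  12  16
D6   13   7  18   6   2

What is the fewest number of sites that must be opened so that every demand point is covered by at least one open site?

2

Coverage sets (demand points within 13 of each site):
  D1: {Z-β, Z-γ, Z-δ}
  D2: {Z-β, Z-ε}
  D3: {}
  D4: {Z-ε}
  D5: {Z-γ, Z-δ}
  D6: {Z-α, Z-β, Z-δ, Z-ε}
No single site covers all 5 demand points.
But {D1, D6} covers everything, so the minimum is 2.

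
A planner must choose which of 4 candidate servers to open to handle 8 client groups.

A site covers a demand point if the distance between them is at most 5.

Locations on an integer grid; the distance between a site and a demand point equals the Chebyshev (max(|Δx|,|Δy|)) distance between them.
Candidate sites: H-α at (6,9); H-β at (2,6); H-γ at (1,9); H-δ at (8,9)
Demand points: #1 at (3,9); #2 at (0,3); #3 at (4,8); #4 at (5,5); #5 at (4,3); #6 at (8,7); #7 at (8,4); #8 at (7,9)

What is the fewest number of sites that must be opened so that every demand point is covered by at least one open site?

2

Coverage sets (demand points within 5 of each site):
  H-α: {#1, #3, #4, #6, #7, #8}
  H-β: {#1, #2, #3, #4, #5, #8}
  H-γ: {#1, #3, #4}
  H-δ: {#1, #3, #4, #6, #7, #8}
No single site covers all 8 demand points.
But {H-α, H-β} covers everything, so the minimum is 2.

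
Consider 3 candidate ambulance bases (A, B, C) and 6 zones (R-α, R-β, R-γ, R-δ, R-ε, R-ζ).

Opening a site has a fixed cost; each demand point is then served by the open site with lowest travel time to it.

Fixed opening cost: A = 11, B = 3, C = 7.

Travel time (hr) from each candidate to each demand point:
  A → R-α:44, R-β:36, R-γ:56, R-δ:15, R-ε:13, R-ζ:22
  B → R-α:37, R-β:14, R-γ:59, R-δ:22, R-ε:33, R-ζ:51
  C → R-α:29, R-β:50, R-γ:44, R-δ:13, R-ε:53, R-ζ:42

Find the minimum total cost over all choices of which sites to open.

Open {A, B, C}: assign each demand point to its cheapest open site.
  R-α→C 29, R-β→B 14, R-γ→C 44, R-δ→C 13, R-ε→A 13, R-ζ→A 22
  travel time 135, fixed 21 → total 156.
Compare {A, B}: travel time 157 + fixed 14 = 171.
Compare {A, C}: travel time 157 + fixed 18 = 175.
Compare {B, C}: travel time 175 + fixed 10 = 185.
All other subsets cost ≥ 171. Minimum total cost: 156.

156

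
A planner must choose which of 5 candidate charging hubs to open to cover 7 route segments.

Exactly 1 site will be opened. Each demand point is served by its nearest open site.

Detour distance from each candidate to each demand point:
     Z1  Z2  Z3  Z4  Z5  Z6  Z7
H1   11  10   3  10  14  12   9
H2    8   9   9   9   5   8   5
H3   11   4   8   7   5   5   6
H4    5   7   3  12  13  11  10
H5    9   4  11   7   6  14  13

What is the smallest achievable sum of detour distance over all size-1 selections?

46

Open {H3}.
  Z1→H3 11, Z2→H3 4, Z3→H3 8, Z4→H3 7, Z5→H3 5, Z6→H3 5, Z7→H3 6  ⇒ total 46.
Compare {H2}: total 53.
Compare {H4}: total 61.
No size-1 selection does better; minimum is 46.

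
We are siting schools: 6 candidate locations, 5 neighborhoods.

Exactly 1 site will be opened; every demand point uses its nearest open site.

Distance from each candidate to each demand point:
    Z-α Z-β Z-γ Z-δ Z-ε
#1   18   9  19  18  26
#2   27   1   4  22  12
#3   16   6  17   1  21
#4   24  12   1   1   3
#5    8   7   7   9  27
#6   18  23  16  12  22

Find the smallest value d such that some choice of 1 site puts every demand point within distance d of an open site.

Open {#3}.
  Farthest demand point is Z-ε at distance 21 (to #3); all others are ≤ 21.
With {#6} the worst case is 23.
With {#4} the worst case is 24.
No size-1 selection achieves below 21.

21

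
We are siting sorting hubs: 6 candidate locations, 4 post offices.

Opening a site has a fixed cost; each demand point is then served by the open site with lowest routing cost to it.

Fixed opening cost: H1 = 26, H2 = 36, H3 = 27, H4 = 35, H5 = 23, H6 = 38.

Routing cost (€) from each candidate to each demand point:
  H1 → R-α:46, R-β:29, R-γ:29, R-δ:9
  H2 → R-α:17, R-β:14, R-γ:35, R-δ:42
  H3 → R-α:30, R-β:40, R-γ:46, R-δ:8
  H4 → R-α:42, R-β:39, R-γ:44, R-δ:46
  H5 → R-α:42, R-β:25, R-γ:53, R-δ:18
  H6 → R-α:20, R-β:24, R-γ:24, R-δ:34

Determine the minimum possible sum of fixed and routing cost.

Open {H1, H2}: assign each demand point to its cheapest open site.
  R-α→H2 17, R-β→H2 14, R-γ→H1 29, R-δ→H1 9
  routing cost 69, fixed 62 → total 131.
Compare {H2, H3}: routing cost 74 + fixed 63 = 137.
Compare {H1}: routing cost 113 + fixed 26 = 139.
Compare {H6}: routing cost 102 + fixed 38 = 140.
All other subsets cost ≥ 137. Minimum total cost: 131.

131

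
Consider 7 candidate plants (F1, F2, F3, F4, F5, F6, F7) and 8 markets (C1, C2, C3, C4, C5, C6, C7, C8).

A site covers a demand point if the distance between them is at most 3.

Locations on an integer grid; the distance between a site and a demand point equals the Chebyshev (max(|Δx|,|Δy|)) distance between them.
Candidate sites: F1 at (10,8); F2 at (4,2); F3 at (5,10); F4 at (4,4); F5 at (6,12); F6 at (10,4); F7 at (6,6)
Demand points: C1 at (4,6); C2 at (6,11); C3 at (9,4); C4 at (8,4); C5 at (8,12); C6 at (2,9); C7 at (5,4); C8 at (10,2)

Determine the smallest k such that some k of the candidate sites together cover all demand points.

3

Coverage sets (demand points within 3 of each site):
  F1: {}
  F2: {C7}
  F3: {C2, C5, C6}
  F4: {C1, C7}
  F5: {C2, C5}
  F6: {C3, C4, C8}
  F7: {C1, C3, C4, C7}
No 2 sites suffice: every size-2 union leaves at least one demand point uncovered.
But {F3, F4, F6} covers everything, so the minimum is 3.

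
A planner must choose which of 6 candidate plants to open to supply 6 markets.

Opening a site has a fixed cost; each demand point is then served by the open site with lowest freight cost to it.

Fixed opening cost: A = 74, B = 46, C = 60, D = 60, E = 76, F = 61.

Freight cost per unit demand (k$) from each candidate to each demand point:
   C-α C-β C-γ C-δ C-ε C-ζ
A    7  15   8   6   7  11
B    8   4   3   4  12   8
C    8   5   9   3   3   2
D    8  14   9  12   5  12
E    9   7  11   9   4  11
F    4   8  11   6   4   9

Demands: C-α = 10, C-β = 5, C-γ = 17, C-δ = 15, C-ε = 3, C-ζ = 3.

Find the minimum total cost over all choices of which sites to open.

Open {B, F}: assign each demand point to its cheapest open site.
  C-α→F 10×4=40, C-β→B 5×4=20, C-γ→B 17×3=51, C-δ→B 15×4=60, C-ε→F 3×4=12, C-ζ→B 3×8=24
  freight cost 207, fixed 107 → total 314.
Compare {B}: freight cost 271 + fixed 46 = 317.
Compare {B, C}: freight cost 211 + fixed 106 = 317.
Compare {B, C, F}: freight cost 171 + fixed 167 = 338.
All other subsets cost ≥ 317. Minimum total cost: 314.

314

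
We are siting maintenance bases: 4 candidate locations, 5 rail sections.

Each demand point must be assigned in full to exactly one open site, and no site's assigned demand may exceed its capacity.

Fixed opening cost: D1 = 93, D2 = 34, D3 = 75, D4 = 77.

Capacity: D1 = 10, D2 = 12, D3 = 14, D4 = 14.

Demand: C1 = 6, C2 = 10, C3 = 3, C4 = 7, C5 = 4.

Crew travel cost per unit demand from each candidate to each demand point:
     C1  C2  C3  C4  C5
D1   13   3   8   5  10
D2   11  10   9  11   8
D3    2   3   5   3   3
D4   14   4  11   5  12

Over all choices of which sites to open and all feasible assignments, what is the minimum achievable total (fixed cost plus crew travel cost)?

Open {D2, D3, D4}; cheapest assignment that respects the capacities:
  D2 (cap 12, load 7): C3, C5 — cost 3×9 + 4×8 = 59
  D3 (cap 14, load 13): C1, C4 — cost 6×2 + 7×3 = 33
  D4 (cap 14, load 10): C2 — cost 10×4 = 40
  Shipping 132, fixed 186 → total 318.
  Any other capacity-feasible assignment to {D2, D3, D4} ships for at least 132.
Compare {D1, D2, D3}: its best feasible assignment gives total 324.
Compare {D1, D3, D4}: its best feasible assignment gives total 349.
Every other set of open sites that can feasibly serve all demand totals ≥ 324 even under its best assignment. Minimum: 318.

318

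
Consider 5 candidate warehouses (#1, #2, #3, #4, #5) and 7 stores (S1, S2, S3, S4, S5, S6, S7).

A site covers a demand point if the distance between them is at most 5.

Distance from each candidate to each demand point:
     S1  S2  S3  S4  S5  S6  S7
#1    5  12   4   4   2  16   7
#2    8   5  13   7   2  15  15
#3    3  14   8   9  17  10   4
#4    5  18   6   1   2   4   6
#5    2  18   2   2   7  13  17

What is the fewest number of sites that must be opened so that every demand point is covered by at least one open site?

Coverage sets (demand points within 5 of each site):
  #1: {S1, S3, S4, S5}
  #2: {S2, S5}
  #3: {S1, S7}
  #4: {S1, S4, S5, S6}
  #5: {S1, S3, S4}
No 3 sites suffice: every size-3 union leaves at least one demand point uncovered.
But {#1, #2, #3, #4} covers everything, so the minimum is 4.

4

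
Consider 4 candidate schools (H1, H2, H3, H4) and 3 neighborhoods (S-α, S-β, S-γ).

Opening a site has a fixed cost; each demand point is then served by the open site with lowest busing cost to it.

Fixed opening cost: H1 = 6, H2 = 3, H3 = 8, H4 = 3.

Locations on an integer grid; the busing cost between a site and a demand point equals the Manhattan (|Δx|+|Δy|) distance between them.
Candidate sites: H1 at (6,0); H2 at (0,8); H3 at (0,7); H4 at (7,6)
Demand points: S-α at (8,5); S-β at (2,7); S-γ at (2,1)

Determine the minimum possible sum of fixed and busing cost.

Open {H2, H4}: assign each demand point to its cheapest open site.
  S-α→H4 2, S-β→H2 3, S-γ→H2 9
  busing cost 14, fixed 6 → total 20.
Compare {H4}: busing cost 18 + fixed 3 = 21.
Compare {H1, H4}: busing cost 13 + fixed 9 = 22.
Compare {H1, H2, H4}: busing cost 10 + fixed 12 = 22.
All other subsets cost ≥ 21. Minimum total cost: 20.

20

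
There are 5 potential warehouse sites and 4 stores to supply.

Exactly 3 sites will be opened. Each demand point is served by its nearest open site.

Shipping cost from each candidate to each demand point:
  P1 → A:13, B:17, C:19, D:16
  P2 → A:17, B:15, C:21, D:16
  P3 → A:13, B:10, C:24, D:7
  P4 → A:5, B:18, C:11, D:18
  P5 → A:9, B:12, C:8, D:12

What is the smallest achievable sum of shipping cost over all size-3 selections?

Open {P3, P4, P5}.
  A→P4 5, B→P3 10, C→P5 8, D→P3 7  ⇒ total 30.
Compare {P1, P3, P4}: total 33.
Compare {P2, P3, P4}: total 33.
No size-3 selection does better; minimum is 30.

30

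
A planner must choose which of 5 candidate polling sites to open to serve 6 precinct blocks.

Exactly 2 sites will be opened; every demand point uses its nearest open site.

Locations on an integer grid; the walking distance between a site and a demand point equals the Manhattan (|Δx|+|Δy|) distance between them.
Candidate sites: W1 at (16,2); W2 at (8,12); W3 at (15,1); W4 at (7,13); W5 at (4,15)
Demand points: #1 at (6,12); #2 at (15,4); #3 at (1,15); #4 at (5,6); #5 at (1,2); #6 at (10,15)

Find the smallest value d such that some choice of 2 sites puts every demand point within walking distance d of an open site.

Open {W1, W2}.
  Farthest demand point is #5 at walking distance 15 (to W1); all others are ≤ 15.
With {W1, W4} the worst case is 15.
With {W1, W5} the worst case is 15.
No size-2 selection achieves below 15.

15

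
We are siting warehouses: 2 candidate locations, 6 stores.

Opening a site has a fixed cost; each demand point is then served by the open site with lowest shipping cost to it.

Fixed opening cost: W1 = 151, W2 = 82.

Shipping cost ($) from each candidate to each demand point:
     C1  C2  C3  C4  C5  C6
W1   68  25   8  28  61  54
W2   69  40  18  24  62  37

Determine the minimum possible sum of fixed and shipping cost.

Open {W2}: assign each demand point to its cheapest open site.
  C1→W2 69, C2→W2 40, C3→W2 18, C4→W2 24, C5→W2 62, C6→W2 37
  shipping cost 250, fixed 82 → total 332.
Compare {W1}: shipping cost 244 + fixed 151 = 395.
Compare {W1, W2}: shipping cost 223 + fixed 233 = 456.

332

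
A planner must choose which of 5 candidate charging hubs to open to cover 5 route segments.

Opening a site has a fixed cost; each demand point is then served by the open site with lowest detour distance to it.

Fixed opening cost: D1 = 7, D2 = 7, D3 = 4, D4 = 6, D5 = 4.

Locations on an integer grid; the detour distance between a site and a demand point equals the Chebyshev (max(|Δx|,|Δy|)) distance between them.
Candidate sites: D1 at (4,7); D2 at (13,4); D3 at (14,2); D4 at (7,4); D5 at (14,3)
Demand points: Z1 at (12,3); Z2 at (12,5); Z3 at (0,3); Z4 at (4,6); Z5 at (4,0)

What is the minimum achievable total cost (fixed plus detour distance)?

Open {D1, D5}: assign each demand point to its cheapest open site.
  Z1→D5 2, Z2→D5 2, Z3→D1 4, Z4→D1 1, Z5→D1 7
  detour distance 16, fixed 11 → total 27.
Compare {D1, D2}: detour distance 14 + fixed 14 = 28.
Compare {D1, D3}: detour distance 17 + fixed 11 = 28.
Compare {D4, D5}: detour distance 18 + fixed 10 = 28.
All other subsets cost ≥ 28. Minimum total cost: 27.

27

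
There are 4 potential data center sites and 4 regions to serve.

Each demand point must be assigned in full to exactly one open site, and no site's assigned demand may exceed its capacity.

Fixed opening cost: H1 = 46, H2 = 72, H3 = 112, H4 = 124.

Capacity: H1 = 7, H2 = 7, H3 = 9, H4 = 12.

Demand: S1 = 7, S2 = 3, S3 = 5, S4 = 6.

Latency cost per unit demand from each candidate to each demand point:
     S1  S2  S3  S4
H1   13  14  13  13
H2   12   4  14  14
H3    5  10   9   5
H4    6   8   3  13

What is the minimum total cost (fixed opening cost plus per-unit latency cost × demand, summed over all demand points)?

Open {H3, H4}; cheapest assignment that respects the capacities:
  H3 (cap 9, load 9): S2, S4 — cost 3×10 + 6×5 = 60
  H4 (cap 12, load 12): S1, S3 — cost 7×6 + 5×3 = 57
  Shipping 117, fixed 236 → total 353.
  Any other capacity-feasible assignment to {H3, H4} ships for at least 117.
Compare {H1, H2, H4}: its best feasible assignment gives total 389.
Compare {H1, H3, H4}: its best feasible assignment gives total 399.
Every other set of open sites that can feasibly serve all demand totals ≥ 389 even under its best assignment. Minimum: 353.

353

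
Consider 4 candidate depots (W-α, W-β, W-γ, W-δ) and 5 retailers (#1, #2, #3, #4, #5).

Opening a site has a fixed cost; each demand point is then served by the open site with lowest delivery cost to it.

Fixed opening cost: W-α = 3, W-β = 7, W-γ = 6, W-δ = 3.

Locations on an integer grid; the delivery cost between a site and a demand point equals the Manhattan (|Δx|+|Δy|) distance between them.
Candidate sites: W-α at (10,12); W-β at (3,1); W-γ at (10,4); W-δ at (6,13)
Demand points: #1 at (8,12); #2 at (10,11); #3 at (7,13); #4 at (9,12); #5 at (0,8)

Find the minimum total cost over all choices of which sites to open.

Open {W-α, W-δ}: assign each demand point to its cheapest open site.
  #1→W-α 2, #2→W-α 1, #3→W-δ 1, #4→W-α 1, #5→W-δ 11
  delivery cost 16, fixed 6 → total 22.
Compare {W-α}: delivery cost 22 + fixed 3 = 25.
Compare {W-δ}: delivery cost 25 + fixed 3 = 28.
Compare {W-α, W-β}: delivery cost 18 + fixed 10 = 28.
All other subsets cost ≥ 25. Minimum total cost: 22.

22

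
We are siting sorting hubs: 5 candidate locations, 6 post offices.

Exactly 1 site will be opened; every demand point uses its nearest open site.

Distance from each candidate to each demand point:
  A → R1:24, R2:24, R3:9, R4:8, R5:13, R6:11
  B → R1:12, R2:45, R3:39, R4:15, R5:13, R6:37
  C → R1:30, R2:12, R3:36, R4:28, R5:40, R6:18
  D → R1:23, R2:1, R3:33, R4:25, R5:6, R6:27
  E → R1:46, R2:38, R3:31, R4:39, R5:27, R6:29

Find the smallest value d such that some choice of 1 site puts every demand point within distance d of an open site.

24

Open {A}.
  Farthest demand point is R1 at distance 24 (to A); all others are ≤ 24.
With {D} the worst case is 33.
With {C} the worst case is 40.
No size-1 selection achieves below 24.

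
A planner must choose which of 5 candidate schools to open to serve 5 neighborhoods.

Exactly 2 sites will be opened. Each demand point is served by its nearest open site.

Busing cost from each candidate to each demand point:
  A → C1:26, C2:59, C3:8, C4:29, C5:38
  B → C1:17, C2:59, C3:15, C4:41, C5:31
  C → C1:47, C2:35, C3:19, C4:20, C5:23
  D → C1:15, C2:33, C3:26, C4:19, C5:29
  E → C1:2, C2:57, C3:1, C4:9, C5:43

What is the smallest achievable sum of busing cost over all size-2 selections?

Open {C, E}.
  C1→E 2, C2→C 35, C3→E 1, C4→E 9, C5→C 23  ⇒ total 70.
Compare {D, E}: total 74.
Compare {B, E}: total 100.
No size-2 selection does better; minimum is 70.

70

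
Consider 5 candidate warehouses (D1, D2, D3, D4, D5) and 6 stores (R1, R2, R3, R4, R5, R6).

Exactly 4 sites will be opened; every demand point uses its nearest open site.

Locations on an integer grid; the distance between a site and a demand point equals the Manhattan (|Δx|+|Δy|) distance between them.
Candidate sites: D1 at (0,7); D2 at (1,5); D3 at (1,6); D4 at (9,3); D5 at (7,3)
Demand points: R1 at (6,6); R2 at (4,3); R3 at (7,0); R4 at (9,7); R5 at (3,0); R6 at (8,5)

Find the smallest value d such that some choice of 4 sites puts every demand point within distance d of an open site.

Open {D1, D2, D3, D4}.
  Farthest demand point is R5 at distance 7 (to D2); all others are ≤ 7.
With {D1, D2, D3, D5} the worst case is 7.
With {D1, D2, D4, D5} the worst case is 7.
No size-4 selection achieves below 7.

7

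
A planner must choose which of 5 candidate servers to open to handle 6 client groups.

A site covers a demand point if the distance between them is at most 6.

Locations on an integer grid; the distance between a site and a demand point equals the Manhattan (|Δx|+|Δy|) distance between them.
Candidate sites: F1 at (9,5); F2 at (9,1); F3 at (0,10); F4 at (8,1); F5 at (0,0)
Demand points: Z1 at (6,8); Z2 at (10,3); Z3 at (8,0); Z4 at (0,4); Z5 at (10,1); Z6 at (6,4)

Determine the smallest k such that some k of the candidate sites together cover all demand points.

2

Coverage sets (demand points within 6 of each site):
  F1: {Z1, Z2, Z3, Z5, Z6}
  F2: {Z2, Z3, Z5, Z6}
  F3: {Z4}
  F4: {Z2, Z3, Z5, Z6}
  F5: {Z4}
No single site covers all 6 demand points.
But {F1, F3} covers everything, so the minimum is 2.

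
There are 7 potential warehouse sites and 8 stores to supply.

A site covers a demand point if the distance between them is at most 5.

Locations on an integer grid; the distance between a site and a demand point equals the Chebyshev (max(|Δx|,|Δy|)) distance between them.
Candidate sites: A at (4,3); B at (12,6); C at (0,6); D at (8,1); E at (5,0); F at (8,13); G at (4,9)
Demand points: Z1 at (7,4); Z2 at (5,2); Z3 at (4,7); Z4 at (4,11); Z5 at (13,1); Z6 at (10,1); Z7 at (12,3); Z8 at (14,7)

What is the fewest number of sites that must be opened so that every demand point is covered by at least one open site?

Coverage sets (demand points within 5 of each site):
  A: {Z1, Z2, Z3}
  B: {Z1, Z5, Z6, Z7, Z8}
  C: {Z2, Z3, Z4}
  D: {Z1, Z2, Z5, Z6, Z7}
  E: {Z1, Z2, Z6}
  F: {Z4}
  G: {Z1, Z3, Z4}
No single site covers all 8 demand points.
But {B, C} covers everything, so the minimum is 2.

2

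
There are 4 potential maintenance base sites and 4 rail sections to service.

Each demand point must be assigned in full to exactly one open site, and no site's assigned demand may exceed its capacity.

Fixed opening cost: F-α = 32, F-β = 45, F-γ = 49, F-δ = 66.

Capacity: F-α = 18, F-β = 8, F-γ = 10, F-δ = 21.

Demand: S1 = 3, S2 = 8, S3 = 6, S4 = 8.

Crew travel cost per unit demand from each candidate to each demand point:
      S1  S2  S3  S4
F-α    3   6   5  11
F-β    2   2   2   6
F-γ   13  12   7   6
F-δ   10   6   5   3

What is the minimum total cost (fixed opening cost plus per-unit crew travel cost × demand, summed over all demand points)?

209

Open {F-α, F-δ}; cheapest assignment that respects the capacities:
  F-α (cap 18, load 17): S1, S2, S3 — cost 3×3 + 8×6 + 6×5 = 87
  F-δ (cap 21, load 8): S4 — cost 8×3 = 24
  Shipping 111, fixed 98 → total 209.
  Any other capacity-feasible assignment to {F-α, F-δ} ships for at least 111.
Compare {F-β, F-δ}: its best feasible assignment gives total 211.
Compare {F-α, F-β}: its best feasible assignment gives total 212.
Every other set of open sites that can feasibly serve all demand totals ≥ 211 even under its best assignment. Minimum: 209.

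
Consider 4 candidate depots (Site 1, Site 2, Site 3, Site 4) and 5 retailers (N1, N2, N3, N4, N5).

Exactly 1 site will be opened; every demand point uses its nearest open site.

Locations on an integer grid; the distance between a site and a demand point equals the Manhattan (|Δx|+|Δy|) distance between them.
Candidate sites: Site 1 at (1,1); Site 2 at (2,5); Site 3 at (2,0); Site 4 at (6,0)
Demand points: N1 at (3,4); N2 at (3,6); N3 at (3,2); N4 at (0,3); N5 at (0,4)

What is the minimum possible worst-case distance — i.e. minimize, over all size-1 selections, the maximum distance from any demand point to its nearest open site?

Open {Site 2}.
  Farthest demand point is N3 at distance 4 (to Site 2); all others are ≤ 4.
With {Site 1} the worst case is 7.
With {Site 3} the worst case is 7.
No size-1 selection achieves below 4.

4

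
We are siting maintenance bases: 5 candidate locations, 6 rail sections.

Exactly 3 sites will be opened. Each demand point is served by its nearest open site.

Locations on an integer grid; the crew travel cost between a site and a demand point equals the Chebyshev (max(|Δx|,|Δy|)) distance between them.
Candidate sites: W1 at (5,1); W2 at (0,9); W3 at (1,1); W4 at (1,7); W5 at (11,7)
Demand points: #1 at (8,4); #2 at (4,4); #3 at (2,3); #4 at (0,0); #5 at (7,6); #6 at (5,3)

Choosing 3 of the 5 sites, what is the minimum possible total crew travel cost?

15

Open {W1, W3, W5}.
  #1→W1 3, #2→W1 3, #3→W3 2, #4→W3 1, #5→W5 4, #6→W1 2  ⇒ total 15.
Compare {W1, W2, W3}: total 16.
Compare {W1, W3, W4}: total 16.
No size-3 selection does better; minimum is 15.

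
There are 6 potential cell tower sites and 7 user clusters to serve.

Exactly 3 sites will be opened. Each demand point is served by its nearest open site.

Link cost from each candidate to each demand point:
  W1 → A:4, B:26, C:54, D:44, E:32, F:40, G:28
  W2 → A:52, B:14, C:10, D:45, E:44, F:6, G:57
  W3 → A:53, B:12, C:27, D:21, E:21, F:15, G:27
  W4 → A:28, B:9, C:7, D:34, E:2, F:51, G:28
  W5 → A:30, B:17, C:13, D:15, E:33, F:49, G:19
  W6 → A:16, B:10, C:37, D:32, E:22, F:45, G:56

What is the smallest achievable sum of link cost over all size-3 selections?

Open {W1, W3, W4}.
  A→W1 4, B→W4 9, C→W4 7, D→W3 21, E→W4 2, F→W3 15, G→W3 27  ⇒ total 85.
Compare {W2, W4, W5}: total 86.
Compare {W1, W2, W4}: total 90.
No size-3 selection does better; minimum is 85.

85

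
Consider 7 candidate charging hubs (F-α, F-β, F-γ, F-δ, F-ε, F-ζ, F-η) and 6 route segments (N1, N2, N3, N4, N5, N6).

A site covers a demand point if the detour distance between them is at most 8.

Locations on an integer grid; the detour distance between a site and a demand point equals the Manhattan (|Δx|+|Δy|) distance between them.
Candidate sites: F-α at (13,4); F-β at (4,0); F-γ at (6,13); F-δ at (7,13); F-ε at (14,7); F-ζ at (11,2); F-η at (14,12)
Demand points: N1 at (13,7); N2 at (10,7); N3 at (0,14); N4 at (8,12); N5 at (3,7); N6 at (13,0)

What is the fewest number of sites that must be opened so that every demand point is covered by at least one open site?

3

Coverage sets (demand points within 8 of each site):
  F-α: {N1, N2, N6}
  F-β: {N5}
  F-γ: {N3, N4}
  F-δ: {N3, N4}
  F-ε: {N1, N2, N6}
  F-ζ: {N1, N2, N6}
  F-η: {N1, N4}
No 2 sites suffice: every size-2 union leaves at least one demand point uncovered.
But {F-α, F-β, F-γ} covers everything, so the minimum is 3.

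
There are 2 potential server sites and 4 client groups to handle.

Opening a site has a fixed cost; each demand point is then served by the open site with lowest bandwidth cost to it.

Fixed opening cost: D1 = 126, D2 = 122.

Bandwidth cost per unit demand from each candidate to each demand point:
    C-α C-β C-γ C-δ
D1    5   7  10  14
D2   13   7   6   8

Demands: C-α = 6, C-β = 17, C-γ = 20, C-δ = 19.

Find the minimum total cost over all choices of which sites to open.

591

Open {D2}: assign each demand point to its cheapest open site.
  C-α→D2 6×13=78, C-β→D2 17×7=119, C-γ→D2 20×6=120, C-δ→D2 19×8=152
  bandwidth cost 469, fixed 122 → total 591.
Compare {D1, D2}: bandwidth cost 421 + fixed 248 = 669.
Compare {D1}: bandwidth cost 615 + fixed 126 = 741.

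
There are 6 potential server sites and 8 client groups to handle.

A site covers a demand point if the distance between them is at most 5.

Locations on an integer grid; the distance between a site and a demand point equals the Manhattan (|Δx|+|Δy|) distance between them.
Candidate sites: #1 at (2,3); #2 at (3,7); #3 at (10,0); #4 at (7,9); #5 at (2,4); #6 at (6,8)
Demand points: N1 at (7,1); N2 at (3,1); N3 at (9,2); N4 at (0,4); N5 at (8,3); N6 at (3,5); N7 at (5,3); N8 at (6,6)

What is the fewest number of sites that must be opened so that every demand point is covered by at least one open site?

Coverage sets (demand points within 5 of each site):
  #1: {N2, N4, N6, N7}
  #2: {N6, N8}
  #3: {N1, N3, N5}
  #4: {N8}
  #5: {N2, N4, N6, N7}
  #6: {N8}
No 2 sites suffice: every size-2 union leaves at least one demand point uncovered.
But {#1, #2, #3} covers everything, so the minimum is 3.

3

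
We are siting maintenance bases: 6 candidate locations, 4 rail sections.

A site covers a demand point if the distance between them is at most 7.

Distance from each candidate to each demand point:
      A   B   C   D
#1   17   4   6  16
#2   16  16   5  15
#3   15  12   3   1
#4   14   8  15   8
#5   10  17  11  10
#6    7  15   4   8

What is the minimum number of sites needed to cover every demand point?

Coverage sets (demand points within 7 of each site):
  #1: {B, C}
  #2: {C}
  #3: {C, D}
  #4: {}
  #5: {}
  #6: {A, C}
No 2 sites suffice: every size-2 union leaves at least one demand point uncovered.
But {#1, #3, #6} covers everything, so the minimum is 3.

3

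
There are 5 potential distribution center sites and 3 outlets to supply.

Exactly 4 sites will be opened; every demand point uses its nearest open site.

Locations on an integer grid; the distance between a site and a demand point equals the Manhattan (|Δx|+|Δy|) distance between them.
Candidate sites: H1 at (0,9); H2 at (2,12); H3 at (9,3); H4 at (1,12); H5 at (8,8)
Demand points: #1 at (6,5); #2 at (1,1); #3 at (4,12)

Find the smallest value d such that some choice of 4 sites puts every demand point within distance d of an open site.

9

Open {H1, H2, H3, H4}.
  Farthest demand point is #2 at distance 9 (to H1); all others are ≤ 9.
With {H1, H2, H3, H5} the worst case is 9.
With {H1, H2, H4, H5} the worst case is 9.
No size-4 selection achieves below 9.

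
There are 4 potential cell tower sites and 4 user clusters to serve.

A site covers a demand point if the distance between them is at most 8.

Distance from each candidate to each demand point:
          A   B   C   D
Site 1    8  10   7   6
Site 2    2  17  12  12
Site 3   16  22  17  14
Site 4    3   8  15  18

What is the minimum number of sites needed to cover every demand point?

Coverage sets (demand points within 8 of each site):
  Site 1: {A, C, D}
  Site 2: {A}
  Site 3: {}
  Site 4: {A, B}
No single site covers all 4 demand points.
But {Site 1, Site 4} covers everything, so the minimum is 2.

2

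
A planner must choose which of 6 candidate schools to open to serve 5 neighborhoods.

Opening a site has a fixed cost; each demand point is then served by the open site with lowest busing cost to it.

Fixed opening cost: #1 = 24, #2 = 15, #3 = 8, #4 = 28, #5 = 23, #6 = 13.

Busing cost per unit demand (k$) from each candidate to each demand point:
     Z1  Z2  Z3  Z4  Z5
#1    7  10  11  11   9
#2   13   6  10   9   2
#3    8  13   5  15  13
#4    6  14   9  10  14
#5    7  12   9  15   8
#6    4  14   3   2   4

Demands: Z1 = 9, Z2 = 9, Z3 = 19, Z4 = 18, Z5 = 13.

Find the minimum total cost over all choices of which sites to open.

Open {#2, #6}: assign each demand point to its cheapest open site.
  Z1→#6 9×4=36, Z2→#2 9×6=54, Z3→#6 19×3=57, Z4→#6 18×2=36, Z5→#2 13×2=26
  busing cost 209, fixed 28 → total 237.
Compare {#2, #3, #6}: busing cost 209 + fixed 36 = 245.
Compare {#2, #5, #6}: busing cost 209 + fixed 51 = 260.
Compare {#1, #2, #6}: busing cost 209 + fixed 52 = 261.
All other subsets cost ≥ 245. Minimum total cost: 237.

237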